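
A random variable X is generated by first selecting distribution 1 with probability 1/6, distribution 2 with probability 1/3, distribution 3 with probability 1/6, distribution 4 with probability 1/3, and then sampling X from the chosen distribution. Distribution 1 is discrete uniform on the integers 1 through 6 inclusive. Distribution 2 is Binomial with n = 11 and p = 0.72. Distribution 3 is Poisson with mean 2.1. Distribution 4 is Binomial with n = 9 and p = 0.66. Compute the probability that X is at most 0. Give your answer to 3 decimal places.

0.020

Conditional on each component, P(X ≤ 0): 1: 0; 2: 8.29351e-07; 3: 0.122456; 4: 6.0717e-05.
By total probability, P(X ≤ 0) = 0.166667·0 + 0.333333·8.29351e-07 + 0.166667·0.122456 + 0.333333·6.0717e-05 = 0.0204299.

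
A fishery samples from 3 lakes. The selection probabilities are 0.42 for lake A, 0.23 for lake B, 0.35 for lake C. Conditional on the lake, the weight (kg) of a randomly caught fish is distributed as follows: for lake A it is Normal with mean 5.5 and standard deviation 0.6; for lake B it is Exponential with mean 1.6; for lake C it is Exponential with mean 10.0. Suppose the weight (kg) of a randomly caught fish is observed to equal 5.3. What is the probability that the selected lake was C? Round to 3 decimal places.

Likelihoods f(5.3 | ·): A: 0.628972; B: 0.0227656; C: 0.0588605.
Posterior ∝ prior × likelihood. Numerator for C: 0.35·0.0588605 = 0.0206012.
Normalizing constant: 0.42·0.628972 + 0.23·0.0227656 + 0.35·0.0588605 = 0.290006.
P(C | observation) = 0.0206012 / 0.290006 = 0.0710372.

0.071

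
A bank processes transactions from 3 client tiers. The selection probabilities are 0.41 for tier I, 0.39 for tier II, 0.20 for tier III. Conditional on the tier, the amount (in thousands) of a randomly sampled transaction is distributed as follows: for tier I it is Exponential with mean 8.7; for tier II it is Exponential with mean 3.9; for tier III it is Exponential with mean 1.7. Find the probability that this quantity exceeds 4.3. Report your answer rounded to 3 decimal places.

Conditional on each tier, P(X > 4.3): I: 0.610027; II: 0.332019; III: 0.0797059.
By total probability, P(X > 4.3) = 0.41·0.610027 + 0.39·0.332019 + 0.2·0.0797059 = 0.395539.

0.396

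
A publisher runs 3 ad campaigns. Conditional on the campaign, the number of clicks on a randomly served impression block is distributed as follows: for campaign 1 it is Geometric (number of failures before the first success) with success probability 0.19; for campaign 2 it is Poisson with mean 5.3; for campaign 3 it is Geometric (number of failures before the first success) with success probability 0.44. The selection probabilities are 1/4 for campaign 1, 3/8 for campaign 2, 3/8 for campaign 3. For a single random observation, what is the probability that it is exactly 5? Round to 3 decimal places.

Conditional on each campaign, P(X = 5): 1: 0.0662489; 2: 0.173955; 3: 0.0242322.
By total probability, P(X = 5) = 0.25·0.0662489 + 0.375·0.173955 + 0.375·0.0242322 = 0.0908825.

0.091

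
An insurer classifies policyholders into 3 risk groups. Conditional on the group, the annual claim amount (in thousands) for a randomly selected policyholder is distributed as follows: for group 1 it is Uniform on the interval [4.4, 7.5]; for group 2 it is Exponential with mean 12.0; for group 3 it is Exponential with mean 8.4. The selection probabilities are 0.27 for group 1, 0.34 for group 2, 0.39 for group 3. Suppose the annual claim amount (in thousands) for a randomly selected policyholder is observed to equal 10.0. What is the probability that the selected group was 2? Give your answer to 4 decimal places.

Likelihoods f(10.0 | ·): 1: 0; 2: 0.0362165; 3: 0.0361996.
Posterior ∝ prior × likelihood. Numerator for 2: 0.34·0.0362165 = 0.0123136.
Normalizing constant: 0.27·0 + 0.34·0.0362165 + 0.39·0.0361996 = 0.0264315.
P(2 | observation) = 0.0123136 / 0.0264315 = 0.46587.

0.4659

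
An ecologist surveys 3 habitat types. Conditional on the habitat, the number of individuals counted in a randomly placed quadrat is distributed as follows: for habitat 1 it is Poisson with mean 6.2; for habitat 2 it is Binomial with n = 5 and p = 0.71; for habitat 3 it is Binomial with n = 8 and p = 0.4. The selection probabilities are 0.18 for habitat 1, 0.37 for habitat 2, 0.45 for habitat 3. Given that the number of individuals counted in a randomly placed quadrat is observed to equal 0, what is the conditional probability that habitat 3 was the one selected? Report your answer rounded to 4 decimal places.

0.8705

Likelihoods P(X=0 | ·): 1: 0.00202943; 2: 0.00205111; 3: 0.0167962.
Posterior ∝ prior × likelihood. Numerator for 3: 0.45·0.0167962 = 0.00755827.
Normalizing constant: 0.18·0.00202943 + 0.37·0.00205111 + 0.45·0.0167962 = 0.00868248.
P(3 | observation) = 0.00755827 / 0.00868248 = 0.87052.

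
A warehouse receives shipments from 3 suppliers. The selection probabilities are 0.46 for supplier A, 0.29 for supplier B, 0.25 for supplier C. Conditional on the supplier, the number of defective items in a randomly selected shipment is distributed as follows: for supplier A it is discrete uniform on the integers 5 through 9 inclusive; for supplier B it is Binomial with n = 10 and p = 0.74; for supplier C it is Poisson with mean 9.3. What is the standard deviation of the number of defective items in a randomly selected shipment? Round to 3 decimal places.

Per component, A: μ=7, E[X²]=51; B: μ=7.4, E[X²]=56.684; C: μ=9.3, E[X²]=95.79.
E[X] = 0.46·7 + 0.29·7.4 + 0.25·9.3 = 7.691.
E[X²] = 0.46·51 + 0.29·56.684 + 0.25·95.79 = 63.8459.
Var(X) = E[X²] − (E[X])² = 63.8459 − 59.1515 = 4.69438.
SD(X) = √4.69438 = 2.16665.

2.167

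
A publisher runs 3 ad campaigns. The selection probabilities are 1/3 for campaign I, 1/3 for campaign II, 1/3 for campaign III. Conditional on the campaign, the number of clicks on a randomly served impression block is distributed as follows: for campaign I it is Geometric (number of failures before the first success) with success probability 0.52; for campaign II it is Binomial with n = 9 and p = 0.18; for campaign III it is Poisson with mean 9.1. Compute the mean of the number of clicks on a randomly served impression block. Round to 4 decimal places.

Component means — I: 0.923077; II: 1.62; III: 9.1.
E[X] = 0.333333·0.923077 + 0.333333·1.62 + 0.333333·9.1 = 3.88103.

3.8810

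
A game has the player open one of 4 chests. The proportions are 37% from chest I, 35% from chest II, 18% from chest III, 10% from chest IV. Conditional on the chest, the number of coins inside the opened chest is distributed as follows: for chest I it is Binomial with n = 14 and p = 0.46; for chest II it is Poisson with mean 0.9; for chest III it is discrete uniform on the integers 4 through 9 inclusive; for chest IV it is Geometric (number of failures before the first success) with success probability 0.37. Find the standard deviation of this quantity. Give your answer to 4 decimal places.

Per component, I: μ=6.44, E[X²]=44.9512; II: μ=0.9, E[X²]=1.71; III: μ=6.5, E[X²]=45.1667; IV: μ=1.7027, E[X²]=7.5011.
E[X] = 0.37·6.44 + 0.35·0.9 + 0.18·6.5 + 0.1·1.7027 = 4.03807.
E[X²] = 0.37·44.9512 + 0.35·1.71 + 0.18·45.1667 + 0.1·7.5011 = 26.1106.
Var(X) = E[X²] − (E[X])² = 26.1106 − 16.306 = 9.80454.
SD(X) = √9.80454 = 3.13122.

3.1312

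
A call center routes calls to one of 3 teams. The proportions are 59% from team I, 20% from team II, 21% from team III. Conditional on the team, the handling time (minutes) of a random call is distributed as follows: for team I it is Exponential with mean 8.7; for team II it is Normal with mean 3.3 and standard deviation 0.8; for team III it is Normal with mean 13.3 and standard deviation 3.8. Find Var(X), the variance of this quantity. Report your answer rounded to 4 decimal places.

58.0801

Per component, I: μ=8.7, E[X²]=151.38; II: μ=3.3, E[X²]=11.53; III: μ=13.3, E[X²]=191.33.
E[X] = 0.59·8.7 + 0.2·3.3 + 0.21·13.3 = 8.586.
E[X²] = 0.59·151.38 + 0.2·11.53 + 0.21·191.33 = 131.799.
Var(X) = E[X²] − (E[X])² = 131.799 − 73.7194 = 58.0801.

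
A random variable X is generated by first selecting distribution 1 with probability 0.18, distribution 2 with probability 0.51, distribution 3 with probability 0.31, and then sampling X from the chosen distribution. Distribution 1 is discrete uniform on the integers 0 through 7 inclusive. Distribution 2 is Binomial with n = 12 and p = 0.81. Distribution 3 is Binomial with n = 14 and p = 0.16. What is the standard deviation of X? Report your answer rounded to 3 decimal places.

3.867

Per component, 1: μ=3.5, E[X²]=17.5; 2: μ=9.72, E[X²]=96.3252; 3: μ=2.24, E[X²]=6.8992.
E[X] = 0.18·3.5 + 0.51·9.72 + 0.31·2.24 = 6.2816.
E[X²] = 0.18·17.5 + 0.51·96.3252 + 0.31·6.8992 = 54.4146.
Var(X) = E[X²] − (E[X])² = 54.4146 − 39.4585 = 14.9561.
SD(X) = √14.9561 = 3.86731.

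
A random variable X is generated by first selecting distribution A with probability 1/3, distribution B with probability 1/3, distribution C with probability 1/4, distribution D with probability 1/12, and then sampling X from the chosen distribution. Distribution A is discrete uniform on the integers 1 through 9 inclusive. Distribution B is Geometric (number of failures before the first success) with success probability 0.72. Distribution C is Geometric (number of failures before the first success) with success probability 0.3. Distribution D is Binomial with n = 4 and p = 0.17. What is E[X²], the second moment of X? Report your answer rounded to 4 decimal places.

14.1771

For each component E[X²] = Var + (mean)², giving A: 31.6667; B: 0.691358; C: 13.2222; D: 1.0268.
Overall E[X²] = 0.333333·31.6667 + 0.333333·0.691358 + 0.25·13.2222 + 0.0833333·1.0268 = 14.1771.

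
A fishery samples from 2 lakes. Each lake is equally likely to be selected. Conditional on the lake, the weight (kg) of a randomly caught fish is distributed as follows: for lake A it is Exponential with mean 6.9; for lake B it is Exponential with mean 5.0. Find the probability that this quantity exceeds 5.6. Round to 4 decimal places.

Conditional on each lake, P(X > 5.6): A: 0.444149; B: 0.32628.
By total probability, P(X > 5.6) = 0.5·0.444149 + 0.5·0.32628 = 0.385215.

0.3852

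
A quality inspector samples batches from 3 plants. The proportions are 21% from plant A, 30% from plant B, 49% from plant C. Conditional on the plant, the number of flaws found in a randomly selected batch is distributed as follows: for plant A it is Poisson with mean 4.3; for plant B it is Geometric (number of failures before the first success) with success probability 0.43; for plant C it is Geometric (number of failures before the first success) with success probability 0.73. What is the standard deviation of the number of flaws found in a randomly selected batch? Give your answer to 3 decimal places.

2.087

Per component, A: μ=4.3, E[X²]=22.79; B: μ=1.32558, E[X²]=4.83991; C: μ=0.369863, E[X²]=0.64346.
E[X] = 0.21·4.3 + 0.3·1.32558 + 0.49·0.369863 = 1.48191.
E[X²] = 0.21·22.79 + 0.3·4.83991 + 0.49·0.64346 = 6.55317.
Var(X) = E[X²] − (E[X])² = 6.55317 − 2.19605 = 4.35712.
SD(X) = √4.35712 = 2.08737.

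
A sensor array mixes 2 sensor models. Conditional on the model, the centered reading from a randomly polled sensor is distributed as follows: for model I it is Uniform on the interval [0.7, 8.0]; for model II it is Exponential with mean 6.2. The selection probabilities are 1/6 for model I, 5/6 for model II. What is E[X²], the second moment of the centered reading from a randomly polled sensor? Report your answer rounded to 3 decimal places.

For each component E[X²] = Var + (mean)², giving I: 23.3633; II: 76.88.
Overall E[X²] = 0.166667·23.3633 + 0.833333·76.88 = 67.9606.

67.961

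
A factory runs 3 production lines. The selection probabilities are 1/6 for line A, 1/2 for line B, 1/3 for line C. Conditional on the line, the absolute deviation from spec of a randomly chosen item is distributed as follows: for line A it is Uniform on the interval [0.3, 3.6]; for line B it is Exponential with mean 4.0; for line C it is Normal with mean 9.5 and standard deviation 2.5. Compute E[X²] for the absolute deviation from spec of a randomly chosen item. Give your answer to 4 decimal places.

For each component E[X²] = Var + (mean)², giving A: 4.71; B: 32; C: 96.5.
Overall E[X²] = 0.166667·4.71 + 0.5·32 + 0.333333·96.5 = 48.9517.

48.9517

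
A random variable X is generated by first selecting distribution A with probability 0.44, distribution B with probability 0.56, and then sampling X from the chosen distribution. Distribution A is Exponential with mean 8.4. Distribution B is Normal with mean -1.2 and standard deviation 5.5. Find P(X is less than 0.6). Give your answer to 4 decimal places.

0.3822

Conditional on each component, P(X < 0.6): A: 0.0689372; B: 0.628269.
By total probability, P(X < 0.6) = 0.44·0.0689372 + 0.56·0.628269 = 0.382163.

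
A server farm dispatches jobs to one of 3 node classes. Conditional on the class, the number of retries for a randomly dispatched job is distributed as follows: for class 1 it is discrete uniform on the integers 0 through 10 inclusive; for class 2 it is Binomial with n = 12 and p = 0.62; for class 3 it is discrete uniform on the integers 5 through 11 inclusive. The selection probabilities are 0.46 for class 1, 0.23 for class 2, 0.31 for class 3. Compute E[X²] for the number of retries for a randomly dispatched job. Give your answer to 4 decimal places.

For each component E[X²] = Var + (mean)², giving 1: 35; 2: 58.1808; 3: 68.
Overall E[X²] = 0.46·35 + 0.23·58.1808 + 0.31·68 = 50.5616.

50.5616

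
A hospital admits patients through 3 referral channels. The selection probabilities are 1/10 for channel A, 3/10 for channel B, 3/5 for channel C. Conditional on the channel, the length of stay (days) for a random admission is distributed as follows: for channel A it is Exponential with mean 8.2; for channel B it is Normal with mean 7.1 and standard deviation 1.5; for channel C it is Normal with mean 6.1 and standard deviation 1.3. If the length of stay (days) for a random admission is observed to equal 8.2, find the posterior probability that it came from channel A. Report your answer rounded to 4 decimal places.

0.0389

Likelihoods f(8.2 | ·): A: 0.0448633; B: 0.203255; C: 0.0832392.
Posterior ∝ prior × likelihood. Numerator for A: 0.1·0.0448633 = 0.00448633.
Normalizing constant: 0.1·0.0448633 + 0.3·0.203255 + 0.6·0.0832392 = 0.115406.
P(A | observation) = 0.00448633 / 0.115406 = 0.0388742.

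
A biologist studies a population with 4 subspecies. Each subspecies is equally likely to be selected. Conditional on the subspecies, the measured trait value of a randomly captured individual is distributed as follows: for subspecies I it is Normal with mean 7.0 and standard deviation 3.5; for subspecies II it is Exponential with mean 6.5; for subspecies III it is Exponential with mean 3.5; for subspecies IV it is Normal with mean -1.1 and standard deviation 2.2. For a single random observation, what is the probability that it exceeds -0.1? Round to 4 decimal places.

0.8259

Conditional on each subspecies, P(X > -0.1): I: 0.978749; II: 1; III: 1; IV: 0.324718.
By total probability, P(X > -0.1) = 0.25·0.978749 + 0.25·1 + 0.25·1 + 0.25·0.324718 = 0.825867.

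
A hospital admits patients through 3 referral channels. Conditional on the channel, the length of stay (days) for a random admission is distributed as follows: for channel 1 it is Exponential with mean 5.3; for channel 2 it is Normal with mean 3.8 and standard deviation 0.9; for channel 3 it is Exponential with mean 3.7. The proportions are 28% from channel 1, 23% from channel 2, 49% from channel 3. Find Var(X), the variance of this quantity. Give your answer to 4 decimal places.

15.2569

Per component, 1: μ=5.3, E[X²]=56.18; 2: μ=3.8, E[X²]=15.25; 3: μ=3.7, E[X²]=27.38.
E[X] = 0.28·5.3 + 0.23·3.8 + 0.49·3.7 = 4.171.
E[X²] = 0.28·56.18 + 0.23·15.25 + 0.49·27.38 = 32.6541.
Var(X) = E[X²] − (E[X])² = 32.6541 − 17.3972 = 15.2569.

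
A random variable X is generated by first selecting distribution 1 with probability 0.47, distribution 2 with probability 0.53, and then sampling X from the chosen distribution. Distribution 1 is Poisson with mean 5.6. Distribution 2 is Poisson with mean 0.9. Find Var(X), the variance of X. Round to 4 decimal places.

Per component, 1: μ=5.6, E[X²]=36.96; 2: μ=0.9, E[X²]=1.71.
E[X] = 0.47·5.6 + 0.53·0.9 = 3.109.
E[X²] = 0.47·36.96 + 0.53·1.71 = 18.2775.
Var(X) = E[X²] − (E[X])² = 18.2775 − 9.66588 = 8.61162.

8.6116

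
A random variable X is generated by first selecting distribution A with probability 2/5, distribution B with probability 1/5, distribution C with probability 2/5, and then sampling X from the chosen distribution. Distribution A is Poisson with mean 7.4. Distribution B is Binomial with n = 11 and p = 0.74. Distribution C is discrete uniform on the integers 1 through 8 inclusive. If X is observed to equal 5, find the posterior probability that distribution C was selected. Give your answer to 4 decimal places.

Likelihoods P(X=5 | ·): A: 0.113031; B: 0.0316695; C: 0.125.
Posterior ∝ prior × likelihood. Numerator for C: 0.4·0.125 = 0.05.
Normalizing constant: 0.4·0.113031 + 0.2·0.0316695 + 0.4·0.125 = 0.101546.
P(C | observation) = 0.05 / 0.101546 = 0.492386.

0.4924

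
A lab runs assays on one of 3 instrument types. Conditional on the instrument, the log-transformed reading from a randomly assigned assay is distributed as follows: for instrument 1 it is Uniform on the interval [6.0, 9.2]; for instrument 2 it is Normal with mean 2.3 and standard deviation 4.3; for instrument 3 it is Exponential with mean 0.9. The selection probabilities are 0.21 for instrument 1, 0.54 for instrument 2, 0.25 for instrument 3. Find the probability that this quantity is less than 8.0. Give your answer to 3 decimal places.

Conditional on each instrument, P(X < 8.0): 1: 0.625; 2: 0.907511; 3: 0.999862.
By total probability, P(X < 8.0) = 0.21·0.625 + 0.54·0.907511 + 0.25·0.999862 = 0.871271.

0.871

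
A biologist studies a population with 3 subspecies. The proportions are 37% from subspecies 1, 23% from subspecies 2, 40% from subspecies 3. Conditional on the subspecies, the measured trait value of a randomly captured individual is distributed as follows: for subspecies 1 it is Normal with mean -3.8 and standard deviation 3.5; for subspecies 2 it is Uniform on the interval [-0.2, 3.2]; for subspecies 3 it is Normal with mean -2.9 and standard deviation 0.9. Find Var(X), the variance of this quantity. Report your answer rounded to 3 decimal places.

9.370

Per component, 1: μ=-3.8, E[X²]=26.69; 2: μ=1.5, E[X²]=3.21333; 3: μ=-2.9, E[X²]=9.22.
E[X] = 0.37·-3.8 + 0.23·1.5 + 0.4·-2.9 = -2.221.
E[X²] = 0.37·26.69 + 0.23·3.21333 + 0.4·9.22 = 14.3024.
Var(X) = E[X²] − (E[X])² = 14.3024 − 4.93284 = 9.36953.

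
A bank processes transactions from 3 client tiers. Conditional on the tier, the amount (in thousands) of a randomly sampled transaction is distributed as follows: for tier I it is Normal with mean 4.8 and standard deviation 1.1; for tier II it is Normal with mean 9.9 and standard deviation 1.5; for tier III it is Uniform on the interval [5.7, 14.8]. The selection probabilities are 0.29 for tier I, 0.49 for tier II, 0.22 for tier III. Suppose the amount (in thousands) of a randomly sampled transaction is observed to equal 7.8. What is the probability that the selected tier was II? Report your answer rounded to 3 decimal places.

Likelihoods f(7.8 | ·): I: 0.00879777; II: 0.0998183; III: 0.10989.
Posterior ∝ prior × likelihood. Numerator for II: 0.49·0.0998183 = 0.048911.
Normalizing constant: 0.29·0.00879777 + 0.49·0.0998183 + 0.22·0.10989 = 0.0756381.
P(II | observation) = 0.048911 / 0.0756381 = 0.646644.

0.647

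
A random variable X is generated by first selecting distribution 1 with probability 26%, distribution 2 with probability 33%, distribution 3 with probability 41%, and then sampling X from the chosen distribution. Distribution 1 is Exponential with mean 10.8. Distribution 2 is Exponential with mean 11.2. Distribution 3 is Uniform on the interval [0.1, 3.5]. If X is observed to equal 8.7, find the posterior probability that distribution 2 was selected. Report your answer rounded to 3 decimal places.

Likelihoods f(8.7 | ·): 1: 0.041374; 2: 0.0410609; 3: 0.
Posterior ∝ prior × likelihood. Numerator for 2: 0.33·0.0410609 = 0.0135501.
Normalizing constant: 0.26·0.041374 + 0.33·0.0410609 + 0.41·0 = 0.0243073.
P(2 | observation) = 0.0135501 / 0.0243073 = 0.557448.

0.557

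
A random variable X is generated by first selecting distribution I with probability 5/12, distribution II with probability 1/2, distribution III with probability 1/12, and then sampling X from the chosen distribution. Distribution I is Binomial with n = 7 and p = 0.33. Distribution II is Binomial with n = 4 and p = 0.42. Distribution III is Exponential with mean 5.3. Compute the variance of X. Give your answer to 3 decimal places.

4.412

Per component, I: μ=2.31, E[X²]=6.8838; II: μ=1.68, E[X²]=3.7968; III: μ=5.3, E[X²]=56.18.
E[X] = 0.416667·2.31 + 0.5·1.68 + 0.0833333·5.3 = 2.24417.
E[X²] = 0.416667·6.8838 + 0.5·3.7968 + 0.0833333·56.18 = 9.44832.
Var(X) = E[X²] − (E[X])² = 9.44832 − 5.03628 = 4.41203.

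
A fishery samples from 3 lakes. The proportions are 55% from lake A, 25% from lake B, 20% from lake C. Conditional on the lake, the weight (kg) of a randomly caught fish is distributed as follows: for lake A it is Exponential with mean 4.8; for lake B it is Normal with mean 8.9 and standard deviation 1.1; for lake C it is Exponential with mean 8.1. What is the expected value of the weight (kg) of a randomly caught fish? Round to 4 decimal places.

Component means — A: 4.8; B: 8.9; C: 8.1.
E[X] = 0.55·4.8 + 0.25·8.9 + 0.2·8.1 = 6.485.

6.4850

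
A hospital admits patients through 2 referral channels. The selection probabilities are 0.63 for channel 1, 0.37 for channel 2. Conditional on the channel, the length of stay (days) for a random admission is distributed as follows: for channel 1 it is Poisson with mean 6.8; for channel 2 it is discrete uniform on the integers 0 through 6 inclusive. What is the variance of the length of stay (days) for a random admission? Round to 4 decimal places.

9.1300

Per component, 1: μ=6.8, E[X²]=53.04; 2: μ=3, E[X²]=13.
E[X] = 0.63·6.8 + 0.37·3 = 5.394.
E[X²] = 0.63·53.04 + 0.37·13 = 38.2252.
Var(X) = E[X²] − (E[X])² = 38.2252 − 29.0952 = 9.12996.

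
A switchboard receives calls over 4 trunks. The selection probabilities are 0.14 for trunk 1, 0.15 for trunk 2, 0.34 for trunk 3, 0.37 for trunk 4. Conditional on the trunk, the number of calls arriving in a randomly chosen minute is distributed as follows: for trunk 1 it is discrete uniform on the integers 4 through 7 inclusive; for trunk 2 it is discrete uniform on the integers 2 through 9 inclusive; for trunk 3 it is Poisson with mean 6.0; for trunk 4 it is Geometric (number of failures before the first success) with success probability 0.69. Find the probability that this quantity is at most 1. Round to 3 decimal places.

Conditional on each trunk, P(X ≤ 1): 1: 0; 2: 0; 3: 0.0173513; 4: 0.9039.
By total probability, P(X ≤ 1) = 0.14·0 + 0.15·0 + 0.34·0.0173513 + 0.37·0.9039 = 0.340342.

0.340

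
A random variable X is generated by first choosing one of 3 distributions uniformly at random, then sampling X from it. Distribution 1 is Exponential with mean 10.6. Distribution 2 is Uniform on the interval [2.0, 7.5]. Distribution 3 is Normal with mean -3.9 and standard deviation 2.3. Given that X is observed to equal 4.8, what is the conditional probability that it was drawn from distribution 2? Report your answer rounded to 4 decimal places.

Likelihoods f(4.8 | ·): 1: 0.0599836; 2: 0.181818; 3: 0.000135585.
Posterior ∝ prior × likelihood. Numerator for 2: 0.333333·0.181818 = 0.0606061.
Normalizing constant: 0.333333·0.0599836 + 0.333333·0.181818 + 0.333333·0.000135585 = 0.0806458.
P(2 | observation) = 0.0606061 / 0.0806458 = 0.751509.

0.7515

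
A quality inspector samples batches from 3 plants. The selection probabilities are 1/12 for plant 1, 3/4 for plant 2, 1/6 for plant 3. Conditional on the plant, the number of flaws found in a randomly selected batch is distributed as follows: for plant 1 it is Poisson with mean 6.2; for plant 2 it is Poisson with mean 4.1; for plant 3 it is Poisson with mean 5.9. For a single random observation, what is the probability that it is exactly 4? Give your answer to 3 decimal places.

0.180

Conditional on each plant, P(X = 4): 1: 0.124948; 2: 0.195127; 3: 0.138312.
By total probability, P(X = 4) = 0.0833333·0.124948 + 0.75·0.195127 + 0.166667·0.138312 = 0.179809.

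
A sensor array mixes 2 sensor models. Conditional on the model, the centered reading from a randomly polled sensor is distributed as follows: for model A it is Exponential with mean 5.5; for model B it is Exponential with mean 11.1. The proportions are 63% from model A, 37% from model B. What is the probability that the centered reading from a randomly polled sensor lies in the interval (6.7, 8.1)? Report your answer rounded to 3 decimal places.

Conditional on each model, P(6.7 < X < 8.1): A: 0.0664682; B: 0.0647982.
By total probability, P(6.7 < X < 8.1) = 0.63·0.0664682 + 0.37·0.0647982 = 0.0658503.

0.066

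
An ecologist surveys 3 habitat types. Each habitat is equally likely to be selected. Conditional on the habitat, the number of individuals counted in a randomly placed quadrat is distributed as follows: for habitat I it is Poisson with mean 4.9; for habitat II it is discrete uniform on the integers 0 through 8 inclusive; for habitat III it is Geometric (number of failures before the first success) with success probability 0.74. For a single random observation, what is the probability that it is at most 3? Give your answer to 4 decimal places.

0.5731

Conditional on each habitat, P(X ≤ 3): I: 0.279345; II: 0.444444; III: 0.99543.
By total probability, P(X ≤ 3) = 0.333333·0.279345 + 0.333333·0.444444 + 0.333333·0.99543 = 0.573073.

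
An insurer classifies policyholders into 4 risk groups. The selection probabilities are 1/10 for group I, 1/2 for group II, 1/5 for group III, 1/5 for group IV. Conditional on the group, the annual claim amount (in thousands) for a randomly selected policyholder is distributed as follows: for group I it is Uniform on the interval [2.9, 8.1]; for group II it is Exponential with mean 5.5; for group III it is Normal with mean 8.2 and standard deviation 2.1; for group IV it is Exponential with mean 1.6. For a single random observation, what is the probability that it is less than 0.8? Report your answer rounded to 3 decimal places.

Conditional on each group, P(X < 0.8): I: 0; II: 0.135371; III: 0.000212695; IV: 0.393469.
By total probability, P(X < 0.8) = 0.1·0 + 0.5·0.135371 + 0.2·0.000212695 + 0.2·0.393469 = 0.146422.

0.146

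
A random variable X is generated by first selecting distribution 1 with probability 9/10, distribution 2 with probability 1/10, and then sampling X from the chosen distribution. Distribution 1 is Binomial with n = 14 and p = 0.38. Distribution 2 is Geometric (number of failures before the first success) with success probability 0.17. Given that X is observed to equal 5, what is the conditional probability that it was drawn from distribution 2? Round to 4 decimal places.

Likelihoods P(X=5 | ·): 1: 0.214737; 2: 0.0669637.
Posterior ∝ prior × likelihood. Numerator for 2: 0.1·0.0669637 = 0.00669637.
Normalizing constant: 0.9·0.214737 + 0.1·0.0669637 = 0.19996.
P(2 | observation) = 0.00669637 / 0.19996 = 0.0334886.

0.0335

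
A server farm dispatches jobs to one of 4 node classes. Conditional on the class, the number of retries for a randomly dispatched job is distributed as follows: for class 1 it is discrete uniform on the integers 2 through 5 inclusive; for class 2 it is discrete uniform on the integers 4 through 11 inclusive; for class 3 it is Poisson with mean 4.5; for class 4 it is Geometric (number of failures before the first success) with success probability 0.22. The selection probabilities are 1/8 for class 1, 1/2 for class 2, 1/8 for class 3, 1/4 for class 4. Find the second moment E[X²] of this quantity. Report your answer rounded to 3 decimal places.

For each component E[X²] = Var + (mean)², giving 1: 13.5; 2: 61.5; 3: 24.75; 4: 28.686.
Overall E[X²] = 0.125·13.5 + 0.5·61.5 + 0.125·24.75 + 0.25·28.686 = 42.7027.

42.703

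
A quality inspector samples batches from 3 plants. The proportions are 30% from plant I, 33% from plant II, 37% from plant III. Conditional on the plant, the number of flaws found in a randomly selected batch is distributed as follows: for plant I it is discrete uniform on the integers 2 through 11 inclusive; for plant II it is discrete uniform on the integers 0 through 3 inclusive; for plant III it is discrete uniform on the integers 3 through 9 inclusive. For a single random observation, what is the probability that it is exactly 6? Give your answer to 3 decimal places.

Conditional on each plant, P(X = 6): I: 0.1; II: 0; III: 0.142857.
By total probability, P(X = 6) = 0.3·0.1 + 0.33·0 + 0.37·0.142857 = 0.0828571.

0.083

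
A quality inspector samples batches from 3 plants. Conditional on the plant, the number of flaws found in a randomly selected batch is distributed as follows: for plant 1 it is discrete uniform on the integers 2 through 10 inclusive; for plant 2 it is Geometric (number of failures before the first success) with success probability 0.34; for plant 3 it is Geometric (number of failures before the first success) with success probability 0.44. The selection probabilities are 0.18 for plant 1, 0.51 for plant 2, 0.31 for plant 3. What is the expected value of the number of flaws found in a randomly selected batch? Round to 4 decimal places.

2.4645

Component means — 1: 6; 2: 1.94118; 3: 1.27273.
E[X] = 0.18·6 + 0.51·1.94118 + 0.31·1.27273 = 2.46455.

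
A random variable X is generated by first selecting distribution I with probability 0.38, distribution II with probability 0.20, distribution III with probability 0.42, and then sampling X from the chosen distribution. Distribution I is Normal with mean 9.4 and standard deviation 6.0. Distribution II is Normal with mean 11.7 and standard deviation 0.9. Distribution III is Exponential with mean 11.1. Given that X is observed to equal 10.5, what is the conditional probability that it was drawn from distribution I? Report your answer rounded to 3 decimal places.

Likelihoods f(10.5 | ·): I: 0.0653823; II: 0.182233; III: 0.0349831.
Posterior ∝ prior × likelihood. Numerator for I: 0.38·0.0653823 = 0.0248453.
Normalizing constant: 0.38·0.0653823 + 0.2·0.182233 + 0.42·0.0349831 = 0.0759849.
P(I | observation) = 0.0248453 / 0.0759849 = 0.326977.

0.327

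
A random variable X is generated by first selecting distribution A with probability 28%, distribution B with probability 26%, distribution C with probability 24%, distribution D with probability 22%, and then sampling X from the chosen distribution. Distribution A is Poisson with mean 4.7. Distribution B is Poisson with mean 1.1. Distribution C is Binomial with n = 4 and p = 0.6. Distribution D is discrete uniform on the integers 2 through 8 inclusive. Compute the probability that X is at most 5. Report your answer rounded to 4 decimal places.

0.8126

Conditional on each component, P(X ≤ 5): A: 0.668438; B: 0.999032; C: 1; D: 0.571429.
By total probability, P(X ≤ 5) = 0.28·0.668438 + 0.26·0.999032 + 0.24·1 + 0.22·0.571429 = 0.812625.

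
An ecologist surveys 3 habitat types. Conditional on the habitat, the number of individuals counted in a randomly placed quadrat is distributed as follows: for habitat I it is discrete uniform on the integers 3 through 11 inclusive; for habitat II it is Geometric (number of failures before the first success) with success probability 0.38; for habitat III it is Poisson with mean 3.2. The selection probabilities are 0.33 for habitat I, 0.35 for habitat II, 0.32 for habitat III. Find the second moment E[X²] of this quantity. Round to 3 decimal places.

For each component E[X²] = Var + (mean)², giving I: 55.6667; II: 6.95568; III: 13.44.
Overall E[X²] = 0.33·55.6667 + 0.35·6.95568 + 0.32·13.44 = 25.1053.

25.105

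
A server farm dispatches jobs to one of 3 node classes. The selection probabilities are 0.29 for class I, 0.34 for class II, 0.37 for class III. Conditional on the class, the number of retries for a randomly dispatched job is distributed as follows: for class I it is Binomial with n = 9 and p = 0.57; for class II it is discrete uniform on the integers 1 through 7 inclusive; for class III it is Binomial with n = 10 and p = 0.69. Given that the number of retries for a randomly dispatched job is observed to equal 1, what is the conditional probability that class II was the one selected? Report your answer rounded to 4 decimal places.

0.9641

Likelihoods P(X=1 | ·): I: 0.00599605; II: 0.142857; III: 0.000182433.
Posterior ∝ prior × likelihood. Numerator for II: 0.34·0.142857 = 0.0485714.
Normalizing constant: 0.29·0.00599605 + 0.34·0.142857 + 0.37·0.000182433 = 0.0503778.
P(II | observation) = 0.0485714 / 0.0503778 = 0.964144.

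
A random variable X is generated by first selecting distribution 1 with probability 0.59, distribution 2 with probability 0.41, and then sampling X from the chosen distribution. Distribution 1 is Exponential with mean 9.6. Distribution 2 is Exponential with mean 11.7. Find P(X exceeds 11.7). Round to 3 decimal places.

0.325

Conditional on each component, P(X > 11.7): 1: 0.295599; 2: 0.367879.
By total probability, P(X > 11.7) = 0.59·0.295599 + 0.41·0.367879 = 0.325234.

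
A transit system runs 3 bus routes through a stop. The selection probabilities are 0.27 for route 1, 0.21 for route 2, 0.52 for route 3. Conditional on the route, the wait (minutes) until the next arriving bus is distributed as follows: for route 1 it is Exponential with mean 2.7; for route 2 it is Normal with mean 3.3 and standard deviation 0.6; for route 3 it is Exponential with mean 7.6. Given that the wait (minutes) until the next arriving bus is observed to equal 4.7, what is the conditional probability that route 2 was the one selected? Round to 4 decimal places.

Likelihoods f(4.7 | ·): 1: 0.0649594; 2: 0.0437031; 3: 0.070894.
Posterior ∝ prior × likelihood. Numerator for 2: 0.21·0.0437031 = 0.00917766.
Normalizing constant: 0.27·0.0649594 + 0.21·0.0437031 + 0.52·0.070894 = 0.0635816.
P(2 | observation) = 0.00917766 / 0.0635816 = 0.144345.

0.1443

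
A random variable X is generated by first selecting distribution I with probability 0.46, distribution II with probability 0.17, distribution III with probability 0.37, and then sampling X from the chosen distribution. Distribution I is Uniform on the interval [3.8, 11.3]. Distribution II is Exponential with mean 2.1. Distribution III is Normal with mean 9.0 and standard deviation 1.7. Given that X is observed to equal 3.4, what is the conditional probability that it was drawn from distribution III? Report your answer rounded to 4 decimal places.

0.0233

Likelihoods f(3.4 | ·): I: 0; II: 0.0943273; III: 0.00103312.
Posterior ∝ prior × likelihood. Numerator for III: 0.37·0.00103312 = 0.000382254.
Normalizing constant: 0.46·0 + 0.17·0.0943273 + 0.37·0.00103312 = 0.0164179.
P(III | observation) = 0.000382254 / 0.0164179 = 0.0232828.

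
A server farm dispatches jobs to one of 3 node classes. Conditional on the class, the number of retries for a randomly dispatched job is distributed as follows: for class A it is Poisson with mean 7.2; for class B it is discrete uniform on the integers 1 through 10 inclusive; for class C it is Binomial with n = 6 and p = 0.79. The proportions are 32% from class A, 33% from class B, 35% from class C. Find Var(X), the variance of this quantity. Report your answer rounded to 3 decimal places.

6.425

Per component, A: μ=7.2, E[X²]=59.04; B: μ=5.5, E[X²]=38.5; C: μ=4.74, E[X²]=23.463.
E[X] = 0.32·7.2 + 0.33·5.5 + 0.35·4.74 = 5.778.
E[X²] = 0.32·59.04 + 0.33·38.5 + 0.35·23.463 = 39.8098.
Var(X) = E[X²] − (E[X])² = 39.8098 − 33.3853 = 6.42457.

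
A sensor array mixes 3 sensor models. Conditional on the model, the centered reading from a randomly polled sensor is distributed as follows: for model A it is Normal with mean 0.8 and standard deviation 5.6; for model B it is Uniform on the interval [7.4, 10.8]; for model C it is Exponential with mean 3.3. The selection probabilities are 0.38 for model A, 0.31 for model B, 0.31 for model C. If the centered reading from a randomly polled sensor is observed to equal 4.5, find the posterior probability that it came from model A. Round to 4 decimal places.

0.4753

Likelihoods f(4.5 | ·): A: 0.0572701; B: 0; C: 0.0774937.
Posterior ∝ prior × likelihood. Numerator for A: 0.38·0.0572701 = 0.0217626.
Normalizing constant: 0.38·0.0572701 + 0.31·0 + 0.31·0.0774937 = 0.0457857.
P(A | observation) = 0.0217626 / 0.0457857 = 0.475315.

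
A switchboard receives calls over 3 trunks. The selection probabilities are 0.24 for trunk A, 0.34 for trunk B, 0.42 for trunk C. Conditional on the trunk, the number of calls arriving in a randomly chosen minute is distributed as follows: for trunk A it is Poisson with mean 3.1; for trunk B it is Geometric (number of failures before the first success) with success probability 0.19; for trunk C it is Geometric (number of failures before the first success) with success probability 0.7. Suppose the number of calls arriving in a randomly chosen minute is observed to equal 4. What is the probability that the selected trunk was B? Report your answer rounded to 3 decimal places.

Likelihoods P(X=4 | ·): A: 0.17335; B: 0.0817888; C: 0.00567.
Posterior ∝ prior × likelihood. Numerator for B: 0.34·0.0817888 = 0.0278082.
Normalizing constant: 0.24·0.17335 + 0.34·0.0817888 + 0.42·0.00567 = 0.0717935.
P(B | observation) = 0.0278082 / 0.0717935 = 0.387336.

0.387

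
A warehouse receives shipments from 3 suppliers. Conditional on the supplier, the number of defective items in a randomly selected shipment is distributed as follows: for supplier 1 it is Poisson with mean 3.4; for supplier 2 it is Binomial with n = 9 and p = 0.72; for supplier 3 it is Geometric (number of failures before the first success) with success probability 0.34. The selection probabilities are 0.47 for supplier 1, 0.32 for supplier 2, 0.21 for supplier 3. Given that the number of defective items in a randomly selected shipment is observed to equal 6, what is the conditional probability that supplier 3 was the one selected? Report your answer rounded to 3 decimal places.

0.048

Likelihoods P(X=6 | ·): 1: 0.0716044; 2: 0.256891; 3: 0.0281023.
Posterior ∝ prior × likelihood. Numerator for 3: 0.21·0.0281023 = 0.00590149.
Normalizing constant: 0.47·0.0716044 + 0.32·0.256891 + 0.21·0.0281023 = 0.121761.
P(3 | observation) = 0.00590149 / 0.121761 = 0.048468.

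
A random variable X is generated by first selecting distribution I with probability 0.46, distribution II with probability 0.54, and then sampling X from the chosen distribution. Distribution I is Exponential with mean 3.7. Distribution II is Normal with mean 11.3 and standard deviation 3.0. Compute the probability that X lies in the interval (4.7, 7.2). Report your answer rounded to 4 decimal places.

0.1023

Conditional on each component, P(4.7 < X < 7.2): I: 0.137904; II: 0.0719615.
By total probability, P(4.7 < X < 7.2) = 0.46·0.137904 + 0.54·0.0719615 = 0.102295.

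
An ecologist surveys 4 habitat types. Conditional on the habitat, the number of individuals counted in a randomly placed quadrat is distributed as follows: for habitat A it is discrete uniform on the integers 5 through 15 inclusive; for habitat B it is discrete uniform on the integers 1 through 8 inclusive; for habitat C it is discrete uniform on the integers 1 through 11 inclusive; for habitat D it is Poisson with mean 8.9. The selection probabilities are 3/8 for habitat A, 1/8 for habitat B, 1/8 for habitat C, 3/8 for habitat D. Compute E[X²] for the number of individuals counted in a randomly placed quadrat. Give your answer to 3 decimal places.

For each component E[X²] = Var + (mean)², giving A: 110; B: 25.5; C: 46; D: 88.11.
Overall E[X²] = 0.375·110 + 0.125·25.5 + 0.125·46 + 0.375·88.11 = 83.2288.

83.229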